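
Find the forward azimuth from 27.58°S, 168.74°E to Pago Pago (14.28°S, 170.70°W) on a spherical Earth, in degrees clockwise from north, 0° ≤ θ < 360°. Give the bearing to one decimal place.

59.4°

Δλ = -170.70 − 168.74 = -339.44°; wrapped into (−180°, 180°]: 20.56°.
θ = atan2( sin Δλ · cos φ₂ , cos φ₁ · sin φ₂ − sin φ₁ · cos φ₂ · cos Δλ )
  = atan2(0.34034, 0.20147) = 59.376° → normalised to [0°, 360°): 59.376°.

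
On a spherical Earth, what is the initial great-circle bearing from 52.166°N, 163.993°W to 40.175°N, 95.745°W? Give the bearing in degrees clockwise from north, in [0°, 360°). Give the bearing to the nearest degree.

Δλ = -95.745 − -163.993 = 68.248°.
θ = atan2( sin Δλ · cos φ₂ , cos φ₁ · sin φ₂ − sin φ₁ · cos φ₂ · cos Δλ )
  = atan2(0.70967, 0.17207) = 76.371° → normalised to [0°, 360°): 76.371°.

76°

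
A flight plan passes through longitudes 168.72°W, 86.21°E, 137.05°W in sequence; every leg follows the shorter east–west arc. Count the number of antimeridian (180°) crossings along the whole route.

2

Leg 1: -168.72° → +86.21°, shortest Δλ = -105.07° (west) — crosses 180°.
Leg 2: +86.21° → -137.05°, shortest Δλ = 136.74° (east) — crosses 180°.
Total crossings: 2.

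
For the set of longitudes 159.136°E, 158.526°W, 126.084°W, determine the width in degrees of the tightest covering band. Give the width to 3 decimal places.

74.780°

Sort the longitudes: -158.526°, -126.084°, +159.136°.
Eastward gaps between consecutive values (wrapping around): 32.442°, 285.220°, 42.338°.
Largest gap = 285.220° ⇒ minimal covering band is its complement: 360° − 285.220° = 74.780°.
Band runs from +159.136° eastward to -126.084°, crossing the antimeridian.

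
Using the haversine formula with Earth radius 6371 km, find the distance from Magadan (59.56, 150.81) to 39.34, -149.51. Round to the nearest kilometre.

Δλ = -149.51 − 150.81 = -300.32°; wrapped into (−180°, 180°]: 59.68°.
Δφ = 39.34 − 59.56 = -20.22°.
a = sin²(Δφ/2) + cos φ₁ · cos φ₂ · sin²(Δλ/2) = 0.127825.
c = 2·atan2(√a, √(1−a)) = 0.73124 rad → d = 6371·c ≈ 4658.71 km.

4659 km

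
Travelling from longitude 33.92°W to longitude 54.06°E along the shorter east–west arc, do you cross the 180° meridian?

Signed shortest Δλ = ((54.06 − -33.92 + 180) mod 360) − 180 = 87.98°.
Going east by 87.98° from -33.92° reaches +54.06° without touching 180°.

No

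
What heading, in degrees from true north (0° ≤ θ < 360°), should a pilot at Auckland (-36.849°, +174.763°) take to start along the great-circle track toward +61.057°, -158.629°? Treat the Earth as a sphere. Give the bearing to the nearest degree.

Δλ = -158.629 − 174.763 = -333.392°; wrapped into (−180°, 180°]: 26.608°.
θ = atan2( sin Δλ · cos φ₂ , cos φ₁ · sin φ₂ − sin φ₁ · cos φ₂ · cos Δλ )
  = atan2(0.21675, 0.95976) = 12.726° → normalised to [0°, 360°): 12.726°.

13°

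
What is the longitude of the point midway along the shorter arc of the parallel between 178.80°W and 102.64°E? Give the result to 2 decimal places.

Signed shortest Δλ from -178.80° to +102.64° is -78.56°.
Midpoint longitude = -178.80° + (-78.56°)/2 = -178.80° − 39.28° = -218.08°.
Normalise into (−180°, 180°]: +141.92°.
(The naïve average (-178.80 + +102.64)/2 = -38.08° is on the wrong side of the globe.)

141.92°E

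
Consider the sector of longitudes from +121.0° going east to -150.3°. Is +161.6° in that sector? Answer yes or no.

Band width going east from +121.0° to -150.3°: ((-150.3 − 121.0) mod 360) = 88.7°.
Offset of +161.6° east of the west edge: ((161.6 − 121.0) mod 360) = 40.6°.
40.6° ≤ 88.7° ⇒ inside.

Yes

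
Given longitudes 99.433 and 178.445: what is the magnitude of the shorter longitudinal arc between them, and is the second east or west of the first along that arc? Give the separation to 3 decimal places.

79.012° east

Raw difference: 178.445 − 99.433 = 79.012°.
Normalise into (−180°, 180°]: 79.012° stays 79.012°.
Positive ⇒ the second point lies to the east; separation 79.012°.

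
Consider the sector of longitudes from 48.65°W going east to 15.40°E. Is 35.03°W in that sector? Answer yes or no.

Yes

Band width going east from -48.65° to +15.40°: ((15.40 − -48.65) mod 360) = 64.05°.
Offset of -35.03° east of the west edge: ((-35.03 − -48.65) mod 360) = 13.62°.
13.62° ≤ 64.05° ⇒ inside.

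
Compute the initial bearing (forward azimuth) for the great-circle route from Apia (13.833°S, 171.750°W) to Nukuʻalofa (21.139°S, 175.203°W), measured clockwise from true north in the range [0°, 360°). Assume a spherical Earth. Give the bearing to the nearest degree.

204°

Δλ = -175.203 − -171.750 = -3.453°.
θ = atan2( sin Δλ · cos φ₂ , cos φ₁ · sin φ₂ − sin φ₁ · cos φ₂ · cos Δλ )
  = atan2(-0.05618, -0.12757) = -156.234° → normalised to [0°, 360°): 203.766°.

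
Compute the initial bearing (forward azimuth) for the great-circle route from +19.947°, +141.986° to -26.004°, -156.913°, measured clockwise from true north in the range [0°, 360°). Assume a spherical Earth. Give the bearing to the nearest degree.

Δλ = -156.913 − 141.986 = -298.899°; wrapped into (−180°, 180°]: 61.101°.
θ = atan2( sin Δλ · cos φ₂ , cos φ₁ · sin φ₂ − sin φ₁ · cos φ₂ · cos Δλ )
  = atan2(0.78684, -0.56031) = 125.455° → normalised to [0°, 360°): 125.455°.

125°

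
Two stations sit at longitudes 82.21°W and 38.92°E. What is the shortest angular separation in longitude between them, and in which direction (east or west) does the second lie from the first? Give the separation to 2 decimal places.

Raw difference: 38.92 − -82.21 = 121.13°.
Normalise into (−180°, 180°]: 121.13° stays 121.13°.
Positive ⇒ the second point lies to the east; separation 121.13°.

121.13° east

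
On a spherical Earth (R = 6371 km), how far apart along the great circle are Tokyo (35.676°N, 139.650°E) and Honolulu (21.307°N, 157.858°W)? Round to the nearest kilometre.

Δλ = -157.858 − 139.650 = -297.508°; wrapped into (−180°, 180°]: 62.492°.
Δφ = 21.307 − 35.676 = -14.369°.
a = sin²(Δφ/2) + cos φ₁ · cos φ₂ · sin²(Δλ/2) = 0.219269.
c = 2·atan2(√a, √(1−a)) = 0.97465 rad → d = 6371·c ≈ 6209.47 km.

6209 km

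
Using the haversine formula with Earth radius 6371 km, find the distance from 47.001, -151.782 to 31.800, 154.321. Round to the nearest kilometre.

4823 km

Δλ = 154.321 − -151.782 = 306.103°; wrapped into (−180°, 180°]: -53.897°.
Δφ = 31.800 − 47.001 = -15.201°.
a = sin²(Δφ/2) + cos φ₁ · cos φ₂ · sin²(Δλ/2) = 0.136536.
c = 2·atan2(√a, √(1−a)) = 0.75696 rad → d = 6371·c ≈ 4822.58 km.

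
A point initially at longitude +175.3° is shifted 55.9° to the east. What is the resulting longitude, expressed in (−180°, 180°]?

Start at +175.3°; shift +55.9° → +231.2°.
+231.2° lies outside (−180°, 180°]; subtract 360° → -128.8°.

-128.8°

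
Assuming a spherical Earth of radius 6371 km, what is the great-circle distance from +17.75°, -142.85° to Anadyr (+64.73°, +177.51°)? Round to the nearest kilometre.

5997 km

Δλ = 177.51 − -142.85 = 320.36°; wrapped into (−180°, 180°]: -39.64°.
Δφ = 64.73 − 17.75 = 46.98°.
a = sin²(Δφ/2) + cos φ₁ · cos φ₂ · sin²(Δλ/2) = 0.205614.
c = 2·atan2(√a, √(1−a)) = 0.94126 rad → d = 6371·c ≈ 5996.75 km.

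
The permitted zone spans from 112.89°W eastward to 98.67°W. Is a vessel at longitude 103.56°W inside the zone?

Yes

Band width going east from -112.89° to -98.67°: ((-98.67 − -112.89) mod 360) = 14.22°.
Offset of -103.56° east of the west edge: ((-103.56 − -112.89) mod 360) = 9.33°.
9.33° ≤ 14.22° ⇒ inside.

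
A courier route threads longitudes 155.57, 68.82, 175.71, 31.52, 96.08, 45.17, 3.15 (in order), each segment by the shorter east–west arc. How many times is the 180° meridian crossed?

Leg 1: +155.57° → +68.82°, shortest Δλ = -86.75° (west) — does not cross 180°.
Leg 2: +68.82° → +175.71°, shortest Δλ = 106.89° (east) — does not cross 180°.
Leg 3: +175.71° → +31.52°, shortest Δλ = -144.19° (west) — does not cross 180°.
Leg 4: +31.52° → +96.08°, shortest Δλ = 64.56° (east) — does not cross 180°.
Leg 5: +96.08° → +45.17°, shortest Δλ = -50.91° (west) — does not cross 180°.
Leg 6: +45.17° → +3.15°, shortest Δλ = -42.02° (west) — does not cross 180°.
Total crossings: 0.

0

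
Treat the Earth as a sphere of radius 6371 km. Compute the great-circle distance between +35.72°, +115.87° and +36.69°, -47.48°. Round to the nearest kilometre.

11782 km

Δλ = -47.48 − 115.87 = -163.35°.
Δφ = 36.69 − 35.72 = 0.97°.
a = sin²(Δφ/2) + cos φ₁ · cos φ₂ · sin²(Δλ/2) = 0.637454.
c = 2·atan2(√a, √(1−a)) = 1.84929 rad → d = 6371·c ≈ 11781.83 km.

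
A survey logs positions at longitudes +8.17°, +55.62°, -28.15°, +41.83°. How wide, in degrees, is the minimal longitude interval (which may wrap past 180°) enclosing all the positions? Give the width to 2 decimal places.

83.77°

Sort the longitudes: -28.15°, +8.17°, +41.83°, +55.62°.
Eastward gaps between consecutive values (wrapping around): 36.32°, 33.66°, 13.79°, 276.23°.
Largest gap = 276.23° ⇒ minimal covering band is its complement: 360° − 276.23° = 83.77°.
Band runs from -28.15° eastward to +55.62°.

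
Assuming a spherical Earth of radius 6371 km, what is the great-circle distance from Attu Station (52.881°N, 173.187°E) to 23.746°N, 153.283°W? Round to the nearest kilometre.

Δλ = -153.283 − 173.187 = -326.470°; wrapped into (−180°, 180°]: 33.530°.
Δφ = 23.746 − 52.881 = -29.135°.
a = sin²(Δφ/2) + cos φ₁ · cos φ₂ · sin²(Δλ/2) = 0.109222.
c = 2·atan2(√a, √(1−a)) = 0.67364 rad → d = 6371·c ≈ 4291.75 km.

4292 km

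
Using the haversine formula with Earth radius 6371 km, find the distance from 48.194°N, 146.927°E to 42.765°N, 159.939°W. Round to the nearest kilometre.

Δλ = -159.939 − 146.927 = -306.866°; wrapped into (−180°, 180°]: 53.134°.
Δφ = 42.765 − 48.194 = -5.429°.
a = sin²(Δφ/2) + cos φ₁ · cos φ₂ · sin²(Δλ/2) = 0.100134.
c = 2·atan2(√a, √(1−a)) = 0.64395 rad → d = 6371·c ≈ 4102.59 km.

4103 km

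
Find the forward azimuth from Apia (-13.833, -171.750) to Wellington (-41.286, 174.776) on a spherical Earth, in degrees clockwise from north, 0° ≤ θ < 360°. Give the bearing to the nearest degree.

Δλ = 174.776 − -171.750 = 346.526°; wrapped into (−180°, 180°]: -13.474°.
θ = atan2( sin Δλ · cos φ₂ , cos φ₁ · sin φ₂ − sin φ₁ · cos φ₂ · cos Δλ )
  = atan2(-0.17509, -0.46597) = -159.406° → normalised to [0°, 360°): 200.594°.

201°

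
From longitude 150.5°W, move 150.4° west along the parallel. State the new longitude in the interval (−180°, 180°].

59.1°E

Start at -150.5°; shift −150.4° → -300.9°.
-300.9° lies outside (−180°, 180°]; add 360° → +59.1°.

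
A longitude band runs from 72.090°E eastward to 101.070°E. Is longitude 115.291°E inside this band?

Band width going east from +72.090° to +101.070°: ((101.070 − 72.090) mod 360) = 28.980°.
Offset of +115.291° east of the west edge: ((115.291 − 72.090) mod 360) = 43.201°.
43.201° > 28.980° ⇒ outside.

No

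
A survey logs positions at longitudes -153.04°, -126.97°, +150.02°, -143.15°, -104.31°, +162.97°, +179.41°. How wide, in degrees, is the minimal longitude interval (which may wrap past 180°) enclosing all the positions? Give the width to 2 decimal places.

Sort the longitudes: -153.04°, -143.15°, -126.97°, -104.31°, +150.02°, +162.97°, +179.41°.
Eastward gaps between consecutive values (wrapping around): 9.89°, 16.18°, 22.66°, 254.33°, 12.95°, 16.44°, 27.55°.
Largest gap = 254.33° ⇒ minimal covering band is its complement: 360° − 254.33° = 105.67°.
Band runs from +150.02° eastward to -104.31°, crossing the antimeridian.

105.67°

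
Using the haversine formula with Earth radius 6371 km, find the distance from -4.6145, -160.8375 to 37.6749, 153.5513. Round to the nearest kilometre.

6652 km

Δλ = 153.5513 − -160.8375 = 314.3888°; wrapped into (−180°, 180°]: -45.6112°.
Δφ = 37.6749 − -4.6145 = 42.2894°.
a = sin²(Δφ/2) + cos φ₁ · cos φ₂ · sin²(Δλ/2) = 0.248649.
c = 2·atan2(√a, √(1−a)) = 1.04407 rad → d = 6371·c ≈ 6651.80 km.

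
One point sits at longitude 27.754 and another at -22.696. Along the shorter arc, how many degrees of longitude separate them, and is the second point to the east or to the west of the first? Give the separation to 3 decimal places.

50.450° west

Raw difference: -22.696 − 27.754 = -50.45°.
Normalise into (−180°, 180°]: -50.45° stays -50.45°.
Negative ⇒ the second point lies to the west; separation 50.450°.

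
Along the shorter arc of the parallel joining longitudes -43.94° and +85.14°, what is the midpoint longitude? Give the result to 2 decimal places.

Signed shortest Δλ from -43.94° to +85.14° is +129.08°.
Midpoint longitude = -43.94° + (+129.08°)/2 = -43.94° + 64.54° = +20.60°.

+20.60°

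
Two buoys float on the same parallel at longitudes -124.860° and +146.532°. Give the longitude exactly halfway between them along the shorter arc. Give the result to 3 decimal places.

Signed shortest Δλ from -124.860° to +146.532° is -88.608°.
Midpoint longitude = -124.860° + (-88.608°)/2 = -124.860° − 44.304° = -169.164°.
(The naïve average (-124.860 + +146.532)/2 = 10.836° is on the wrong side of the globe.)

-169.164°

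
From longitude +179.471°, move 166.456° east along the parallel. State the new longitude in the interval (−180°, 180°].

Start at +179.471°; shift +166.456° → +345.927°.
+345.927° lies outside (−180°, 180°]; subtract 360° → -14.073°.

-14.073°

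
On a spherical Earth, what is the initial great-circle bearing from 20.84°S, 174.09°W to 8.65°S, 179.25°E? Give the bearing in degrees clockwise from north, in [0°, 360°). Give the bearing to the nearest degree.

331°

Δλ = 179.25 − -174.09 = 353.34°; wrapped into (−180°, 180°]: -6.66°.
θ = atan2( sin Δλ · cos φ₂ , cos φ₁ · sin φ₂ − sin φ₁ · cos φ₂ · cos Δλ )
  = atan2(-0.11466, 0.20878) = -28.775° → normalised to [0°, 360°): 331.225°.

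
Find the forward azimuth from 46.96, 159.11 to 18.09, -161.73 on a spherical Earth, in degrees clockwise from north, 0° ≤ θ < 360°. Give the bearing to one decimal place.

Δλ = -161.73 − 159.11 = -320.84°; wrapped into (−180°, 180°]: 39.16°.
θ = atan2( sin Δλ · cos φ₂ , cos φ₁ · sin φ₂ − sin φ₁ · cos φ₂ · cos Δλ )
  = atan2(0.60027, -0.32677) = 118.563° → normalised to [0°, 360°): 118.563°.

118.6°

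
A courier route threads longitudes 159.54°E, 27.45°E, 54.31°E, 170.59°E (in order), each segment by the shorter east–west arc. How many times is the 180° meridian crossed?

0

Leg 1: +159.54° → +27.45°, shortest Δλ = -132.09° (west) — does not cross 180°.
Leg 2: +27.45° → +54.31°, shortest Δλ = 26.86° (east) — does not cross 180°.
Leg 3: +54.31° → +170.59°, shortest Δλ = 116.28° (east) — does not cross 180°.
Total crossings: 0.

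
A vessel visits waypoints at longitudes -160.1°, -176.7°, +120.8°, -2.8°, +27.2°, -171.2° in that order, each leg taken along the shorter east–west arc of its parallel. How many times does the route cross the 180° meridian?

2

Leg 1: -160.1° → -176.7°, shortest Δλ = -16.6° (west) — does not cross 180°.
Leg 2: -176.7° → +120.8°, shortest Δλ = -62.5° (west) — crosses 180°.
Leg 3: +120.8° → -2.8°, shortest Δλ = -123.6° (west) — does not cross 180°.
Leg 4: -2.8° → +27.2°, shortest Δλ = 30.0° (east) — does not cross 180°.
Leg 5: +27.2° → -171.2°, shortest Δλ = 161.6° (east) — crosses 180°.
Total crossings: 2.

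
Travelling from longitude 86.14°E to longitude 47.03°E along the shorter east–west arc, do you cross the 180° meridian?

No

Signed shortest Δλ = ((47.03 − 86.14 + 180) mod 360) − 180 = -39.11°.
Going west by 39.11° from +86.14° reaches +47.03° without touching 180°.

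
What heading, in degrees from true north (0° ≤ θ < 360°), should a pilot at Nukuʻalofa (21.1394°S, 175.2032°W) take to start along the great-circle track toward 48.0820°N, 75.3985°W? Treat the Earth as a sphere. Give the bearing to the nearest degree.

45°

Δλ = -75.3985 − -175.2032 = 99.8047°.
θ = atan2( sin Δλ · cos φ₂ , cos φ₁ · sin φ₂ − sin φ₁ · cos φ₂ · cos Δλ )
  = atan2(0.65831, 0.65300) = 45.232° → normalised to [0°, 360°): 45.232°.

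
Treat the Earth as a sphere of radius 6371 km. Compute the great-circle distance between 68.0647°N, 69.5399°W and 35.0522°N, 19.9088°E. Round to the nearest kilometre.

6406 km

Δλ = 19.9088 − -69.5399 = 89.4487°.
Δφ = 35.0522 − 68.0647 = -33.0125°.
a = sin²(Δφ/2) + cos φ₁ · cos φ₂ · sin²(Δλ/2) = 0.232156.
c = 2·atan2(√a, √(1−a)) = 1.00547 rad → d = 6371·c ≈ 6405.88 km.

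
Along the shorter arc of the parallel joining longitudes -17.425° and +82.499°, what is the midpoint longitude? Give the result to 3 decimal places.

Signed shortest Δλ from -17.425° to +82.499° is +99.924°.
Midpoint longitude = -17.425° + (+99.924°)/2 = -17.425° + 49.962° = +32.537°.

+32.537°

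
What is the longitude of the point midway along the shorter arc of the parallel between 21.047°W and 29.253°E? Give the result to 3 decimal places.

4.103°E

Signed shortest Δλ from -21.047° to +29.253° is +50.300°.
Midpoint longitude = -21.047° + (+50.300°)/2 = -21.047° + 25.150° = +4.103°.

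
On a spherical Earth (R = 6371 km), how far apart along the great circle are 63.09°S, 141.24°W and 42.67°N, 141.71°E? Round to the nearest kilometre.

13565 km

Δλ = 141.71 − -141.24 = 282.95°; wrapped into (−180°, 180°]: -77.05°.
Δφ = 42.67 − -63.09 = 105.76°.
a = sin²(Δφ/2) + cos φ₁ · cos φ₂ · sin²(Δλ/2) = 0.764905.
c = 2·atan2(√a, √(1−a)) = 2.12917 rad → d = 6371·c ≈ 13564.95 km.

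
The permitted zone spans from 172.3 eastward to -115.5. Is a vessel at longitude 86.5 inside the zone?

Band width going east from +172.3° to -115.5°: ((-115.5 − 172.3) mod 360) = 72.2°.
Offset of +86.5° east of the west edge: ((86.5 − 172.3) mod 360) = 274.2°.
274.2° > 72.2° ⇒ outside.

No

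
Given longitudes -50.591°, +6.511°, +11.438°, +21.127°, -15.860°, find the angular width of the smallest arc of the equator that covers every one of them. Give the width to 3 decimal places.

Sort the longitudes: -50.591°, -15.860°, +6.511°, +11.438°, +21.127°.
Eastward gaps between consecutive values (wrapping around): 34.731°, 22.371°, 4.927°, 9.689°, 288.282°.
Largest gap = 288.282° ⇒ minimal covering band is its complement: 360° − 288.282° = 71.718°.
Band runs from -50.591° eastward to +21.127°.

71.718°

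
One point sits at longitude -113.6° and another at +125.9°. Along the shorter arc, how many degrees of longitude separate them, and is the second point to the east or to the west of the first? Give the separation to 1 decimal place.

120.5° west

Raw difference: 125.9 − -113.6 = 239.5°.
Normalise into (−180°, 180°]: 239.5° − 360° = -120.5°.
Negative ⇒ the second point lies to the west; separation 120.5°.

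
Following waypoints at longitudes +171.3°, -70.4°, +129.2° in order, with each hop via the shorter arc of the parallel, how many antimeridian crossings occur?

Leg 1: +171.3° → -70.4°, shortest Δλ = 118.3° (east) — crosses 180°.
Leg 2: -70.4° → +129.2°, shortest Δλ = -160.4° (west) — crosses 180°.
Total crossings: 2.

2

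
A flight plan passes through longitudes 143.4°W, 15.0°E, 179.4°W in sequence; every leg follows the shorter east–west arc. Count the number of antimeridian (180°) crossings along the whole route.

1

Leg 1: -143.4° → +15.0°, shortest Δλ = 158.4° (east) — does not cross 180°.
Leg 2: +15.0° → -179.4°, shortest Δλ = 165.6° (east) — crosses 180°.
Total crossings: 1.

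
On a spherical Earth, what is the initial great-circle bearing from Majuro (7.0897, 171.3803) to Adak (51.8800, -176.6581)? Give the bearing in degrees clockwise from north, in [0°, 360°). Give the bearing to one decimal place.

10.3°

Δλ = -176.6581 − 171.3803 = -348.0384°; wrapped into (−180°, 180°]: 11.9616°.
θ = atan2( sin Δλ · cos φ₂ , cos φ₁ · sin φ₂ − sin φ₁ · cos φ₂ · cos Δλ )
  = atan2(0.12794, 0.70617) = 10.269° → normalised to [0°, 360°): 10.269°.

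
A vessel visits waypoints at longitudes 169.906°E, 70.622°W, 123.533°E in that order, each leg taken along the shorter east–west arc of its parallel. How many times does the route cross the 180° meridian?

Leg 1: +169.906° → -70.622°, shortest Δλ = 119.472° (east) — crosses 180°.
Leg 2: -70.622° → +123.533°, shortest Δλ = -165.845° (west) — crosses 180°.
Total crossings: 2.

2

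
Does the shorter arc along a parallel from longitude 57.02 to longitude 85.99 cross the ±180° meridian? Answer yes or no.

Signed shortest Δλ = ((85.99 − 57.02 + 180) mod 360) − 180 = 28.97°.
Going east by 28.97° from +57.02° reaches +85.99° without touching 180°.

No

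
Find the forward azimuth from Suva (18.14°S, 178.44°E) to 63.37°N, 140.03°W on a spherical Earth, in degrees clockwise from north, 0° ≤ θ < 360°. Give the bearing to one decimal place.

17.3°

Δλ = -140.03 − 178.44 = -318.47°; wrapped into (−180°, 180°]: 41.53°.
θ = atan2( sin Δλ · cos φ₂ , cos φ₁ · sin φ₂ − sin φ₁ · cos φ₂ · cos Δλ )
  = atan2(0.29718, 0.95396) = 17.303° → normalised to [0°, 360°): 17.303°.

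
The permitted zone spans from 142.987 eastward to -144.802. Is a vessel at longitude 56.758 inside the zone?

Band width going east from +142.987° to -144.802°: ((-144.802 − 142.987) mod 360) = 72.211°.
Offset of +56.758° east of the west edge: ((56.758 − 142.987) mod 360) = 273.771°.
273.771° > 72.211° ⇒ outside.

No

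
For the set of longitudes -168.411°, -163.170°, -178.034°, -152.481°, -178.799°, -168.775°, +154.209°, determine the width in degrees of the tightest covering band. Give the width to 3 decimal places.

Sort the longitudes: -178.799°, -178.034°, -168.775°, -168.411°, -163.170°, -152.481°, +154.209°.
Eastward gaps between consecutive values (wrapping around): 0.765°, 9.259°, 0.364°, 5.241°, 10.689°, 306.690°, 26.992°.
Largest gap = 306.690° ⇒ minimal covering band is its complement: 360° − 306.690° = 53.310°.
Band runs from +154.209° eastward to -152.481°, crossing the antimeridian.

53.310°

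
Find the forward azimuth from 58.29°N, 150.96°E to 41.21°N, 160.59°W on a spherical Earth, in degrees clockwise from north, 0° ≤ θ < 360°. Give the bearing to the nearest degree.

Δλ = -160.59 − 150.96 = -311.55°; wrapped into (−180°, 180°]: 48.45°.
θ = atan2( sin Δλ · cos φ₂ , cos φ₁ · sin φ₂ − sin φ₁ · cos φ₂ · cos Δλ )
  = atan2(0.56300, -0.07820) = 97.908° → normalised to [0°, 360°): 97.908°.

98°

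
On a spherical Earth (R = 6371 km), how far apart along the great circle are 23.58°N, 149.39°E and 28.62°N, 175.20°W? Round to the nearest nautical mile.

1926 nmi

Δλ = -175.20 − 149.39 = -324.59°; wrapped into (−180°, 180°]: 35.41°.
Δφ = 28.62 − 23.58 = 5.04°.
a = sin²(Δφ/2) + cos φ₁ · cos φ₂ · sin²(Δλ/2) = 0.076341.
c = 2·atan2(√a, √(1−a)) = 0.55988 rad → d = 6371·c ≈ 3567.00 km ≈ 1926.02 nmi.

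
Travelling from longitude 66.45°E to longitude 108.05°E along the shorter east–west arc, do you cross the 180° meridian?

Signed shortest Δλ = ((108.05 − 66.45 + 180) mod 360) − 180 = 41.6°.
Going east by 41.6° from +66.45° reaches +108.05° without touching 180°.

No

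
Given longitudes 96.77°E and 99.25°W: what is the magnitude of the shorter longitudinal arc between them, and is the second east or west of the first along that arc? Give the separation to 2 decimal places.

Raw difference: -99.25 − 96.77 = -196.02°.
Normalise into (−180°, 180°]: -196.02° + 360° = 163.98°.
Positive ⇒ the second point lies to the east; separation 163.98°.

163.98° east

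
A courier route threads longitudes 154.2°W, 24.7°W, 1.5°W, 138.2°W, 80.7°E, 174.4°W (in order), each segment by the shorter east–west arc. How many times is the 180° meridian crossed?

Leg 1: -154.2° → -24.7°, shortest Δλ = 129.5° (east) — does not cross 180°.
Leg 2: -24.7° → -1.5°, shortest Δλ = 23.2° (east) — does not cross 180°.
Leg 3: -1.5° → -138.2°, shortest Δλ = -136.7° (west) — does not cross 180°.
Leg 4: -138.2° → +80.7°, shortest Δλ = -141.1° (west) — crosses 180°.
Leg 5: +80.7° → -174.4°, shortest Δλ = 104.9° (east) — crosses 180°.
Total crossings: 2.

2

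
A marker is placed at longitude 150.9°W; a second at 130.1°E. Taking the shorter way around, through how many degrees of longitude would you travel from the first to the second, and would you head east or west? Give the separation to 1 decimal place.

79.0° west

Raw difference: 130.1 − -150.9 = 281.0°.
Normalise into (−180°, 180°]: 281.0° − 360° = -79.0°.
Negative ⇒ the second point lies to the west; separation 79.0°.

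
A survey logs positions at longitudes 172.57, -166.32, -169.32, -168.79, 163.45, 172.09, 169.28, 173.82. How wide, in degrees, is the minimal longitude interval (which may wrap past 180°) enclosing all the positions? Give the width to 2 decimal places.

Sort the longitudes: -169.32°, -168.79°, -166.32°, +163.45°, +169.28°, +172.09°, +172.57°, +173.82°.
Eastward gaps between consecutive values (wrapping around): 0.53°, 2.47°, 329.77°, 5.83°, 2.81°, 0.48°, 1.25°, 16.86°.
Largest gap = 329.77° ⇒ minimal covering band is its complement: 360° − 329.77° = 30.23°.
Band runs from +163.45° eastward to -166.32°, crossing the antimeridian.

30.23°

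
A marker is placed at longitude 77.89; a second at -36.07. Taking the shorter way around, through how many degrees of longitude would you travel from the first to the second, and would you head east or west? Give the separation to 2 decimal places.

113.96° west

Raw difference: -36.07 − 77.89 = -113.96°.
Normalise into (−180°, 180°]: -113.96° stays -113.96°.
Negative ⇒ the second point lies to the west; separation 113.96°.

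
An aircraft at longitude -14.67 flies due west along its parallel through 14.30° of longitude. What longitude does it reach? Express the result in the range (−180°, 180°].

-28.97°

Start at -14.67°; shift −14.30° → -28.97°.
-28.97° already lies in (−180°, 180°].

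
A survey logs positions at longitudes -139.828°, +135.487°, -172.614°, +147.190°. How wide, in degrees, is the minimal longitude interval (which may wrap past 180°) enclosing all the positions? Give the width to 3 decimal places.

Sort the longitudes: -172.614°, -139.828°, +135.487°, +147.190°.
Eastward gaps between consecutive values (wrapping around): 32.786°, 275.315°, 11.703°, 40.196°.
Largest gap = 275.315° ⇒ minimal covering band is its complement: 360° − 275.315° = 84.685°.
Band runs from +135.487° eastward to -139.828°, crossing the antimeridian.

84.685°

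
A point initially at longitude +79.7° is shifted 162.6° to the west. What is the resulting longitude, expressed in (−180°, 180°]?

Start at +79.7°; shift −162.6° → -82.9°.
-82.9° already lies in (−180°, 180°].

-82.9°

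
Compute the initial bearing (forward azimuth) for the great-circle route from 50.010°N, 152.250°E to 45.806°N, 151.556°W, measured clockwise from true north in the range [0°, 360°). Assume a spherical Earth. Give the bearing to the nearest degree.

Δλ = -151.556 − 152.250 = -303.806°; wrapped into (−180°, 180°]: 56.194°.
θ = atan2( sin Δλ · cos φ₂ , cos φ₁ · sin φ₂ − sin φ₁ · cos φ₂ · cos Δλ )
  = atan2(0.57923, 0.16362) = 74.226° → normalised to [0°, 360°): 74.226°.

74°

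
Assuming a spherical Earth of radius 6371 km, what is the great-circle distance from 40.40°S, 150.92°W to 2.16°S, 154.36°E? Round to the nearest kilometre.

6934 km

Δλ = 154.36 − -150.92 = 305.28°; wrapped into (−180°, 180°]: -54.72°.
Δφ = -2.16 − -40.40 = 38.24°.
a = sin²(Δφ/2) + cos φ₁ · cos φ₂ · sin²(Δλ/2) = 0.268021.
c = 2·atan2(√a, √(1−a)) = 1.08834 rad → d = 6371·c ≈ 6933.80 km.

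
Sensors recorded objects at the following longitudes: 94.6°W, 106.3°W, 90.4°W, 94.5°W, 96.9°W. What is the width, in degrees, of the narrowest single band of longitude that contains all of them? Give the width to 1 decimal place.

Sort the longitudes: -106.3°, -96.9°, -94.6°, -94.5°, -90.4°.
Eastward gaps between consecutive values (wrapping around): 9.4°, 2.3°, 0.1°, 4.1°, 344.1°.
Largest gap = 344.1° ⇒ minimal covering band is its complement: 360° − 344.1° = 15.9°.
Band runs from -106.3° eastward to -90.4°.

15.9°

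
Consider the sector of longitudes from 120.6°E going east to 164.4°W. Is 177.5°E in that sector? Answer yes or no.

Yes

Band width going east from +120.6° to -164.4°: ((-164.4 − 120.6) mod 360) = 75.0°.
Offset of +177.5° east of the west edge: ((177.5 − 120.6) mod 360) = 56.9°.
56.9° ≤ 75.0° ⇒ inside.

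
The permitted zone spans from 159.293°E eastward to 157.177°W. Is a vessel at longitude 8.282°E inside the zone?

No

Band width going east from +159.293° to -157.177°: ((-157.177 − 159.293) mod 360) = 43.530°.
Offset of +8.282° east of the west edge: ((8.282 − 159.293) mod 360) = 208.989°.
208.989° > 43.530° ⇒ outside.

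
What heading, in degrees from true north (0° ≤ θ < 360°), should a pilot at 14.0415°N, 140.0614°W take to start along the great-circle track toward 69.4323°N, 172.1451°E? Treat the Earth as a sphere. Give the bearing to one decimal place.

Δλ = 172.1451 − -140.0614 = 312.2065°; wrapped into (−180°, 180°]: -47.7935°.
θ = atan2( sin Δλ · cos φ₂ , cos φ₁ · sin φ₂ − sin φ₁ · cos φ₂ · cos Δλ )
  = atan2(-0.26023, 0.85102) = -17.003° → normalised to [0°, 360°): 342.997°.

343.0°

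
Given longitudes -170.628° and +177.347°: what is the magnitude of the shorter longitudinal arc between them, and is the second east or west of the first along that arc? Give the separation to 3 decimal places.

12.025° west

Raw difference: 177.347 − -170.628 = 347.975°.
Normalise into (−180°, 180°]: 347.975° − 360° = -12.025°.
Negative ⇒ the second point lies to the west; separation 12.025°.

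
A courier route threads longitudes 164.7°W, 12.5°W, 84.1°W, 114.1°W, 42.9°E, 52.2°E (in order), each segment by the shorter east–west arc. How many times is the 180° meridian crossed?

0

Leg 1: -164.7° → -12.5°, shortest Δλ = 152.2° (east) — does not cross 180°.
Leg 2: -12.5° → -84.1°, shortest Δλ = -71.6° (west) — does not cross 180°.
Leg 3: -84.1° → -114.1°, shortest Δλ = -30.0° (west) — does not cross 180°.
Leg 4: -114.1° → +42.9°, shortest Δλ = 157.0° (east) — does not cross 180°.
Leg 5: +42.9° → +52.2°, shortest Δλ = 9.3° (east) — does not cross 180°.
Total crossings: 0.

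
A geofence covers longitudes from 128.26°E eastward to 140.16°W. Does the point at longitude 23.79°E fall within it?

Band width going east from +128.26° to -140.16°: ((-140.16 − 128.26) mod 360) = 91.58°.
Offset of +23.79° east of the west edge: ((23.79 − 128.26) mod 360) = 255.53°.
255.53° > 91.58° ⇒ outside.

No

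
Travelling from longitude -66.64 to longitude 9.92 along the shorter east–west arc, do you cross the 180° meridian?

Signed shortest Δλ = ((9.92 − -66.64 + 180) mod 360) − 180 = 76.56°.
Going east by 76.56° from -66.64° reaches +9.92° without touching 180°.

No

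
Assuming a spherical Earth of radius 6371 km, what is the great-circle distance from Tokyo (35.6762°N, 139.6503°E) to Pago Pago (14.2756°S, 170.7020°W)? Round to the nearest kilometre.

Δλ = -170.7020 − 139.6503 = -310.3523°; wrapped into (−180°, 180°]: 49.6477°.
Δφ = -14.2756 − 35.6762 = -49.9518°.
a = sin²(Δφ/2) + cos φ₁ · cos φ₂ · sin²(Δλ/2) = 0.317041.
c = 2·atan2(√a, √(1−a)) = 1.19618 rad → d = 6371·c ≈ 7620.85 km.

7621 km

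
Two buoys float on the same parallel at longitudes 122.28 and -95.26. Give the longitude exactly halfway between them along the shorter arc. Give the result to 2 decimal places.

Signed shortest Δλ from +122.28° to -95.26° is +142.46°.
Midpoint longitude = +122.28° + (+142.46°)/2 = +122.28° + 71.23° = +193.51°.
Normalise into (−180°, 180°]: -166.49°.
(The naïve average (+122.28 + -95.26)/2 = 13.51° is on the wrong side of the globe.)

-166.49°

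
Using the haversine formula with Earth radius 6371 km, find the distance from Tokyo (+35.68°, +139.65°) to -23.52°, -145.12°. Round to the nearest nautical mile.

5551 nmi

Δλ = -145.12 − 139.65 = -284.77°; wrapped into (−180°, 180°]: 75.23°.
Δφ = -23.52 − 35.68 = -59.20°.
a = sin²(Δφ/2) + cos φ₁ · cos φ₂ · sin²(Δλ/2) = 0.521440.
c = 2·atan2(√a, √(1−a)) = 1.61369 rad → d = 6371·c ≈ 10280.82 km ≈ 5551.20 nmi.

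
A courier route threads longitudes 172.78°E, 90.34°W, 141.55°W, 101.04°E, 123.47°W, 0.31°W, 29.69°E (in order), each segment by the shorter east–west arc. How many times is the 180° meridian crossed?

Leg 1: +172.78° → -90.34°, shortest Δλ = 96.88° (east) — crosses 180°.
Leg 2: -90.34° → -141.55°, shortest Δλ = -51.21° (west) — does not cross 180°.
Leg 3: -141.55° → +101.04°, shortest Δλ = -117.41° (west) — crosses 180°.
Leg 4: +101.04° → -123.47°, shortest Δλ = 135.49° (east) — crosses 180°.
Leg 5: -123.47° → -0.31°, shortest Δλ = 123.16° (east) — does not cross 180°.
Leg 6: -0.31° → +29.69°, shortest Δλ = 30.0° (east) — does not cross 180°.
Total crossings: 3.

3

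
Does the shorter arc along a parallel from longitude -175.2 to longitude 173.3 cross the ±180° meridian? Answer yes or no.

Yes

Naïve |173.3 − -175.2| = 348.5° > 180°, so the shorter arc goes the other way round — across 180°.
Signed shortest Δλ = ((173.3 − -175.2 + 180) mod 360) − 180 = -11.5°.
Going west by 11.5° from -175.2° passes through 180° before reaching +173.3°.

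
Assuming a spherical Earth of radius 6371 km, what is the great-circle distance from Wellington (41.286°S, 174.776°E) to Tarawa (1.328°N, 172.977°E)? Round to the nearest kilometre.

4742 km

Δλ = 172.977 − 174.776 = -1.799°.
Δφ = 1.328 − -41.286 = 42.614°.
a = sin²(Δφ/2) + cos φ₁ · cos φ₂ · sin²(Δλ/2) = 0.132219.
c = 2·atan2(√a, √(1−a)) = 0.74430 rad → d = 6371·c ≈ 4741.94 km.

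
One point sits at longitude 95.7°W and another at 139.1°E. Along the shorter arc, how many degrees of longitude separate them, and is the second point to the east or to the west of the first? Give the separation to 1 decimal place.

125.2° west

Raw difference: 139.1 − -95.7 = 234.8°.
Normalise into (−180°, 180°]: 234.8° − 360° = -125.2°.
Negative ⇒ the second point lies to the west; separation 125.2°.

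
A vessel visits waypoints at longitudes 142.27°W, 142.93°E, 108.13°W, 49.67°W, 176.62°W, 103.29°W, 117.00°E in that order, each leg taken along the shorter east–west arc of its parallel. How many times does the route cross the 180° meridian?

3

Leg 1: -142.27° → +142.93°, shortest Δλ = -74.8° (west) — crosses 180°.
Leg 2: +142.93° → -108.13°, shortest Δλ = 108.94° (east) — crosses 180°.
Leg 3: -108.13° → -49.67°, shortest Δλ = 58.46° (east) — does not cross 180°.
Leg 4: -49.67° → -176.62°, shortest Δλ = -126.95° (west) — does not cross 180°.
Leg 5: -176.62° → -103.29°, shortest Δλ = 73.33° (east) — does not cross 180°.
Leg 6: -103.29° → +117.00°, shortest Δλ = -139.71° (west) — crosses 180°.
Total crossings: 3.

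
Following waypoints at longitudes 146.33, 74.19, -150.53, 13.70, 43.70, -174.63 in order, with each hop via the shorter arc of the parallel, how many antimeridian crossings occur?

Leg 1: +146.33° → +74.19°, shortest Δλ = -72.14° (west) — does not cross 180°.
Leg 2: +74.19° → -150.53°, shortest Δλ = 135.28° (east) — crosses 180°.
Leg 3: -150.53° → +13.70°, shortest Δλ = 164.23° (east) — does not cross 180°.
Leg 4: +13.70° → +43.70°, shortest Δλ = 30.0° (east) — does not cross 180°.
Leg 5: +43.70° → -174.63°, shortest Δλ = 141.67° (east) — crosses 180°.
Total crossings: 2.

2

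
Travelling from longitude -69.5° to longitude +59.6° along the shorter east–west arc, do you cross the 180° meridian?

Signed shortest Δλ = ((59.6 − -69.5 + 180) mod 360) − 180 = 129.1°.
Going east by 129.1° from -69.5° reaches +59.6° without touching 180°.

No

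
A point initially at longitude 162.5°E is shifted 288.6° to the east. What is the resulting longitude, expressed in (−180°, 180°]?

91.1°E

Start at +162.5°; shift +288.6° → +451.1°.
+451.1° lies outside (−180°, 180°]; subtract 360° → +91.1°.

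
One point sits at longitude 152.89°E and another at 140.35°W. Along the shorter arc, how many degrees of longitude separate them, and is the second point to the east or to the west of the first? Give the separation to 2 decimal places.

Raw difference: -140.35 − 152.89 = -293.24°.
Normalise into (−180°, 180°]: -293.24° + 360° = 66.76°.
Positive ⇒ the second point lies to the east; separation 66.76°.

66.76° east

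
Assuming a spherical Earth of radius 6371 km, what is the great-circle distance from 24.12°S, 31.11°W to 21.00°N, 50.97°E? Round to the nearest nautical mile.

Δλ = 50.97 − -31.11 = 82.08°.
Δφ = 21.00 − -24.12 = 45.12°.
a = sin²(Δφ/2) + cos φ₁ · cos φ₂ · sin²(Δλ/2) = 0.514520.
c = 2·atan2(√a, √(1−a)) = 1.59984 rad → d = 6371·c ≈ 10192.58 km ≈ 5503.55 nmi.

5504 nmi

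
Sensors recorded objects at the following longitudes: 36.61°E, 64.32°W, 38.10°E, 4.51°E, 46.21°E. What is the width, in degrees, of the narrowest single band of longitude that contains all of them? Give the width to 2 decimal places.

Sort the longitudes: -64.32°, +4.51°, +36.61°, +38.10°, +46.21°.
Eastward gaps between consecutive values (wrapping around): 68.83°, 32.10°, 1.49°, 8.11°, 249.47°.
Largest gap = 249.47° ⇒ minimal covering band is its complement: 360° − 249.47° = 110.53°.
Band runs from -64.32° eastward to +46.21°.

110.53°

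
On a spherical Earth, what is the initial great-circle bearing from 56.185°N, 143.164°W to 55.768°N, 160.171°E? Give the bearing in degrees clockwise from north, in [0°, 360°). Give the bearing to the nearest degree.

293°

Δλ = 160.171 − -143.164 = 303.335°; wrapped into (−180°, 180°]: -56.665°.
θ = atan2( sin Δλ · cos φ₂ , cos φ₁ · sin φ₂ − sin φ₁ · cos φ₂ · cos Δλ )
  = atan2(-0.46999, 0.20326) = -66.612° → normalised to [0°, 360°): 293.388°.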